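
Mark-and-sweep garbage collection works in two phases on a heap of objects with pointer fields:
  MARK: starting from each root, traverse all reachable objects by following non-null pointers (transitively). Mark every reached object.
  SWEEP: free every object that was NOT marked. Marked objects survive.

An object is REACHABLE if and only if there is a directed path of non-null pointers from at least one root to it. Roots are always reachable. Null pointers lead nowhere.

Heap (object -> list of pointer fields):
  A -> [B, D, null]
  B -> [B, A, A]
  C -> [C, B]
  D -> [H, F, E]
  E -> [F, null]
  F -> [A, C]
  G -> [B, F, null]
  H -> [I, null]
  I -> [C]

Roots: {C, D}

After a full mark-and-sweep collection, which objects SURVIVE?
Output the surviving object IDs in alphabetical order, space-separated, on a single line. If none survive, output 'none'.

Roots: C D
Mark C: refs=C B, marked=C
Mark D: refs=H F E, marked=C D
Mark B: refs=B A A, marked=B C D
Mark H: refs=I null, marked=B C D H
Mark F: refs=A C, marked=B C D F H
Mark E: refs=F null, marked=B C D E F H
Mark A: refs=B D null, marked=A B C D E F H
Mark I: refs=C, marked=A B C D E F H I
Unmarked (collected): G

Answer: A B C D E F H I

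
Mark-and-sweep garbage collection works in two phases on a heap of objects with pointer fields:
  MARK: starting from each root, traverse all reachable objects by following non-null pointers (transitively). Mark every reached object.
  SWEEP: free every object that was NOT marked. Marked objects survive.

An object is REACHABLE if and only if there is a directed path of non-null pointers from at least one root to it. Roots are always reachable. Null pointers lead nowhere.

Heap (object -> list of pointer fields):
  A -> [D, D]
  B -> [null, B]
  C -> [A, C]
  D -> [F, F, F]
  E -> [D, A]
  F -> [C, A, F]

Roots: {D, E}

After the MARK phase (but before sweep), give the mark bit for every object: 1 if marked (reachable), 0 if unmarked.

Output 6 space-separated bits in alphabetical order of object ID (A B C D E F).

Roots: D E
Mark D: refs=F F F, marked=D
Mark E: refs=D A, marked=D E
Mark F: refs=C A F, marked=D E F
Mark A: refs=D D, marked=A D E F
Mark C: refs=A C, marked=A C D E F
Unmarked (collected): B

Answer: 1 0 1 1 1 1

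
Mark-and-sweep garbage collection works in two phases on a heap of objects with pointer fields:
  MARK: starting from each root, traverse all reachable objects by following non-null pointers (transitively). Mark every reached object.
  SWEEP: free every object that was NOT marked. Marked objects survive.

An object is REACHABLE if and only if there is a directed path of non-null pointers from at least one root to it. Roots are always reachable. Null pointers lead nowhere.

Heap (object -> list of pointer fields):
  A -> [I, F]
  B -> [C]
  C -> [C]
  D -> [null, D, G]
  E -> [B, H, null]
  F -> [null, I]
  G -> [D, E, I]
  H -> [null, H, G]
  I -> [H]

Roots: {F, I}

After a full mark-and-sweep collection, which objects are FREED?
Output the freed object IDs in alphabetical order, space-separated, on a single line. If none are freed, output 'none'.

Roots: F I
Mark F: refs=null I, marked=F
Mark I: refs=H, marked=F I
Mark H: refs=null H G, marked=F H I
Mark G: refs=D E I, marked=F G H I
Mark D: refs=null D G, marked=D F G H I
Mark E: refs=B H null, marked=D E F G H I
Mark B: refs=C, marked=B D E F G H I
Mark C: refs=C, marked=B C D E F G H I
Unmarked (collected): A

Answer: A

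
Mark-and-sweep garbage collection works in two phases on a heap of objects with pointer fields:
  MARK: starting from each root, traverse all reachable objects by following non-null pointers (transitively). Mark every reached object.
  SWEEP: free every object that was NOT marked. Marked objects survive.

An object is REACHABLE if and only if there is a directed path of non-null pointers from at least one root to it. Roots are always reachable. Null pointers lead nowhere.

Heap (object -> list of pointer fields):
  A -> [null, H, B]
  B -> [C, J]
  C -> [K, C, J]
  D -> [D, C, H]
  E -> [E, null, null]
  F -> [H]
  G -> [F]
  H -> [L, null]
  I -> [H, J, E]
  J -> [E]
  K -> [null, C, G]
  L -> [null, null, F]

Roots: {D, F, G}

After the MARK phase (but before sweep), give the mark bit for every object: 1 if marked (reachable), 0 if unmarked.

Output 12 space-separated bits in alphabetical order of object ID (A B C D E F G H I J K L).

Roots: D F G
Mark D: refs=D C H, marked=D
Mark F: refs=H, marked=D F
Mark G: refs=F, marked=D F G
Mark C: refs=K C J, marked=C D F G
Mark H: refs=L null, marked=C D F G H
Mark K: refs=null C G, marked=C D F G H K
Mark J: refs=E, marked=C D F G H J K
Mark L: refs=null null F, marked=C D F G H J K L
Mark E: refs=E null null, marked=C D E F G H J K L
Unmarked (collected): A B I

Answer: 0 0 1 1 1 1 1 1 0 1 1 1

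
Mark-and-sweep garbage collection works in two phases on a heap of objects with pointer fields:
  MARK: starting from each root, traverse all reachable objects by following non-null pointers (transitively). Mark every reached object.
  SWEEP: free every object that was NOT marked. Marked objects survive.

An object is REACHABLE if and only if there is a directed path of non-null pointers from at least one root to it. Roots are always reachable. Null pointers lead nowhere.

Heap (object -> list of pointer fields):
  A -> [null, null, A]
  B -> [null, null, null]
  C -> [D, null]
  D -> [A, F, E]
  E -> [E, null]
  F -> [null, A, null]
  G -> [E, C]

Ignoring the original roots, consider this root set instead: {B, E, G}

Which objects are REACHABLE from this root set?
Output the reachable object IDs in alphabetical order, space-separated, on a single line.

Roots: B E G
Mark B: refs=null null null, marked=B
Mark E: refs=E null, marked=B E
Mark G: refs=E C, marked=B E G
Mark C: refs=D null, marked=B C E G
Mark D: refs=A F E, marked=B C D E G
Mark A: refs=null null A, marked=A B C D E G
Mark F: refs=null A null, marked=A B C D E F G
Unmarked (collected): (none)

Answer: A B C D E F G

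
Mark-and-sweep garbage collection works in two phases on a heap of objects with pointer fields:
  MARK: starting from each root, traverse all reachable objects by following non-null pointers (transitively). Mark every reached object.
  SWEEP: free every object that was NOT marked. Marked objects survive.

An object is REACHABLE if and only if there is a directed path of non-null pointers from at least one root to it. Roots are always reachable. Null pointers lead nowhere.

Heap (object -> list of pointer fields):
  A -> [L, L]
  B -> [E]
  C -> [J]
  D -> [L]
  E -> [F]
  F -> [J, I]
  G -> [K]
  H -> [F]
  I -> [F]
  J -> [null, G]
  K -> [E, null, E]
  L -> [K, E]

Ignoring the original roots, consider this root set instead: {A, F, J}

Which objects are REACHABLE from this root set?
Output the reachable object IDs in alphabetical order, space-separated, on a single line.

Answer: A E F G I J K L

Derivation:
Roots: A F J
Mark A: refs=L L, marked=A
Mark F: refs=J I, marked=A F
Mark J: refs=null G, marked=A F J
Mark L: refs=K E, marked=A F J L
Mark I: refs=F, marked=A F I J L
Mark G: refs=K, marked=A F G I J L
Mark K: refs=E null E, marked=A F G I J K L
Mark E: refs=F, marked=A E F G I J K L
Unmarked (collected): B C D H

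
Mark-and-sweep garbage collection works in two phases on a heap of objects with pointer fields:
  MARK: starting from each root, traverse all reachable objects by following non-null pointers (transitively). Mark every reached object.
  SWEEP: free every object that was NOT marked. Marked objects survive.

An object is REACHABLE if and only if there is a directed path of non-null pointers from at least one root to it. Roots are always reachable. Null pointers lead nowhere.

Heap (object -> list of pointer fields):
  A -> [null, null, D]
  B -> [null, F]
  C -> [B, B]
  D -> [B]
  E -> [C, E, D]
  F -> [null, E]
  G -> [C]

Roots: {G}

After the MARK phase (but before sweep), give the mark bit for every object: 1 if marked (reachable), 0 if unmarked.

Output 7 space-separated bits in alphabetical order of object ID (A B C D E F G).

Answer: 0 1 1 1 1 1 1

Derivation:
Roots: G
Mark G: refs=C, marked=G
Mark C: refs=B B, marked=C G
Mark B: refs=null F, marked=B C G
Mark F: refs=null E, marked=B C F G
Mark E: refs=C E D, marked=B C E F G
Mark D: refs=B, marked=B C D E F G
Unmarked (collected): A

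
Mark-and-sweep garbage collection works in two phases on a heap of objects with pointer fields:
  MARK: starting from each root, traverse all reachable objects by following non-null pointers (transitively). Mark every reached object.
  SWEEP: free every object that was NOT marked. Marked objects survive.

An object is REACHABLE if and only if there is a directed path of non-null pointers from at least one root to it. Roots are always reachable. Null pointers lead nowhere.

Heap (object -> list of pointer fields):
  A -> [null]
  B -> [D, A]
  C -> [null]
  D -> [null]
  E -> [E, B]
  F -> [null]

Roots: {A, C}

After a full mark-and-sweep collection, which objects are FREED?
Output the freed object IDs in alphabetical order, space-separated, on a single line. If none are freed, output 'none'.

Roots: A C
Mark A: refs=null, marked=A
Mark C: refs=null, marked=A C
Unmarked (collected): B D E F

Answer: B D E F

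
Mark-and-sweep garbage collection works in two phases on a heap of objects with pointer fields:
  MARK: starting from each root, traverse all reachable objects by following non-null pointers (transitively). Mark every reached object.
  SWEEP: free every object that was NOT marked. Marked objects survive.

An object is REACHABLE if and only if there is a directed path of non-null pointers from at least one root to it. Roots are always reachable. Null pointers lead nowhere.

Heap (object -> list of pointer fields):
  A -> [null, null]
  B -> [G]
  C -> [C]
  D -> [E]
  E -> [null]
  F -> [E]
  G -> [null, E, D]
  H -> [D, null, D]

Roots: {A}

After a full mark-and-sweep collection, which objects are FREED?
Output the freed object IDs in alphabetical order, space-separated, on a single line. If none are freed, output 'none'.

Answer: B C D E F G H

Derivation:
Roots: A
Mark A: refs=null null, marked=A
Unmarked (collected): B C D E F G H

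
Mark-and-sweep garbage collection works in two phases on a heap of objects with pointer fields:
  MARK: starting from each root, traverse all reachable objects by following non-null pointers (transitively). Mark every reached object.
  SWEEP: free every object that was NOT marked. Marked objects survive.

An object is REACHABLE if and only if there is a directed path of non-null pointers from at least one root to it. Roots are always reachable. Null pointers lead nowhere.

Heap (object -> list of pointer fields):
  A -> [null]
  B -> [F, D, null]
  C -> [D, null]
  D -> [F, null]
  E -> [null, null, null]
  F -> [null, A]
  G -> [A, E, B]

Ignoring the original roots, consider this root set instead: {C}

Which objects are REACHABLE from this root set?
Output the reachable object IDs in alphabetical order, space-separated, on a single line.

Roots: C
Mark C: refs=D null, marked=C
Mark D: refs=F null, marked=C D
Mark F: refs=null A, marked=C D F
Mark A: refs=null, marked=A C D F
Unmarked (collected): B E G

Answer: A C D F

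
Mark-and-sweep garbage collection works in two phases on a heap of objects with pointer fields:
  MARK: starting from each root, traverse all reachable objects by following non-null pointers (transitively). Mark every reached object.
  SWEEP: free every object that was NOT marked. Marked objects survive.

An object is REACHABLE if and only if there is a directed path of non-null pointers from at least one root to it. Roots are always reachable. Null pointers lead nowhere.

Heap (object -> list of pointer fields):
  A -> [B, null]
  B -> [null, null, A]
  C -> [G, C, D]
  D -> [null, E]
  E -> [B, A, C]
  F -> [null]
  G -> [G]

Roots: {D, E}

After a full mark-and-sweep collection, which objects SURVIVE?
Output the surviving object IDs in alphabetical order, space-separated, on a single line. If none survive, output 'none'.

Roots: D E
Mark D: refs=null E, marked=D
Mark E: refs=B A C, marked=D E
Mark B: refs=null null A, marked=B D E
Mark A: refs=B null, marked=A B D E
Mark C: refs=G C D, marked=A B C D E
Mark G: refs=G, marked=A B C D E G
Unmarked (collected): F

Answer: A B C D E G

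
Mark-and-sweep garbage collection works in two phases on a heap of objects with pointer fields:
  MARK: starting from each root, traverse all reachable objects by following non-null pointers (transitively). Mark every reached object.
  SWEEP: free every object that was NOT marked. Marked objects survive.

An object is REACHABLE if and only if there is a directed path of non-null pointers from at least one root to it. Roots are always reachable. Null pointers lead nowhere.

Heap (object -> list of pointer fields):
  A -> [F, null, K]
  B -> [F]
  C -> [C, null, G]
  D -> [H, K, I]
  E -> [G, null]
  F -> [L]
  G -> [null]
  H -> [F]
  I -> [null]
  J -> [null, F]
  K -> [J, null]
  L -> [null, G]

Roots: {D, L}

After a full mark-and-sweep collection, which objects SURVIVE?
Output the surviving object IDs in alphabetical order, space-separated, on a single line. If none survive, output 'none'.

Answer: D F G H I J K L

Derivation:
Roots: D L
Mark D: refs=H K I, marked=D
Mark L: refs=null G, marked=D L
Mark H: refs=F, marked=D H L
Mark K: refs=J null, marked=D H K L
Mark I: refs=null, marked=D H I K L
Mark G: refs=null, marked=D G H I K L
Mark F: refs=L, marked=D F G H I K L
Mark J: refs=null F, marked=D F G H I J K L
Unmarked (collected): A B C E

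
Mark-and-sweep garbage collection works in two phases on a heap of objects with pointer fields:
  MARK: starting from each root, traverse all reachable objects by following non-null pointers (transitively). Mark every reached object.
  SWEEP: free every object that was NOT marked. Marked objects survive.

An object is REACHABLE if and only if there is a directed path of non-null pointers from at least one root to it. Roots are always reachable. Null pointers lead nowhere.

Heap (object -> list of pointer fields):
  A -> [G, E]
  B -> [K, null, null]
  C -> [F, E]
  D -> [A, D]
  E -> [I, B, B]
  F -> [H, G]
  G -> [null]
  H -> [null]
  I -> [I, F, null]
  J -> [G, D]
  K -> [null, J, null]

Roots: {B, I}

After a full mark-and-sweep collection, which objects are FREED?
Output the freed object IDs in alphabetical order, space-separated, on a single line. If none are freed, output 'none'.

Roots: B I
Mark B: refs=K null null, marked=B
Mark I: refs=I F null, marked=B I
Mark K: refs=null J null, marked=B I K
Mark F: refs=H G, marked=B F I K
Mark J: refs=G D, marked=B F I J K
Mark H: refs=null, marked=B F H I J K
Mark G: refs=null, marked=B F G H I J K
Mark D: refs=A D, marked=B D F G H I J K
Mark A: refs=G E, marked=A B D F G H I J K
Mark E: refs=I B B, marked=A B D E F G H I J K
Unmarked (collected): C

Answer: C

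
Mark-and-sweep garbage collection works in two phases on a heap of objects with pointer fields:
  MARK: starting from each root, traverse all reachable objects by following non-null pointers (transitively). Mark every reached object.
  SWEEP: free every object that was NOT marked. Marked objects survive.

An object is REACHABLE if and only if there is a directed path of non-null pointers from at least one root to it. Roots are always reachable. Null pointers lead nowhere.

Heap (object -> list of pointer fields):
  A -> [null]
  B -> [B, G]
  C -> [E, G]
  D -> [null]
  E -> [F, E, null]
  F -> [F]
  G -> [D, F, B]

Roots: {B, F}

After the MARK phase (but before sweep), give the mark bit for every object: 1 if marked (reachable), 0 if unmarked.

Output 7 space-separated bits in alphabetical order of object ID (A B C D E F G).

Answer: 0 1 0 1 0 1 1

Derivation:
Roots: B F
Mark B: refs=B G, marked=B
Mark F: refs=F, marked=B F
Mark G: refs=D F B, marked=B F G
Mark D: refs=null, marked=B D F G
Unmarked (collected): A C E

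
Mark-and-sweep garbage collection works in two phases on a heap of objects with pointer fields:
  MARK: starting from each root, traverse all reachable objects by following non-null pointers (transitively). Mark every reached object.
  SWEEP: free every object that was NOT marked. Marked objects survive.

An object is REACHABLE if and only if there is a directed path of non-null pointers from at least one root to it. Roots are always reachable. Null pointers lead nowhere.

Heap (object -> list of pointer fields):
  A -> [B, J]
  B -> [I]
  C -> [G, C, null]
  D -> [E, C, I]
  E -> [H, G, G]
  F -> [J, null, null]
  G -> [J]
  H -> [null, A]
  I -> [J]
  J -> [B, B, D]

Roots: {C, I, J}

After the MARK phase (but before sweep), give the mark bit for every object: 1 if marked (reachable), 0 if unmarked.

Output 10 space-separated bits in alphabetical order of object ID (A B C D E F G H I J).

Answer: 1 1 1 1 1 0 1 1 1 1

Derivation:
Roots: C I J
Mark C: refs=G C null, marked=C
Mark I: refs=J, marked=C I
Mark J: refs=B B D, marked=C I J
Mark G: refs=J, marked=C G I J
Mark B: refs=I, marked=B C G I J
Mark D: refs=E C I, marked=B C D G I J
Mark E: refs=H G G, marked=B C D E G I J
Mark H: refs=null A, marked=B C D E G H I J
Mark A: refs=B J, marked=A B C D E G H I J
Unmarked (collected): F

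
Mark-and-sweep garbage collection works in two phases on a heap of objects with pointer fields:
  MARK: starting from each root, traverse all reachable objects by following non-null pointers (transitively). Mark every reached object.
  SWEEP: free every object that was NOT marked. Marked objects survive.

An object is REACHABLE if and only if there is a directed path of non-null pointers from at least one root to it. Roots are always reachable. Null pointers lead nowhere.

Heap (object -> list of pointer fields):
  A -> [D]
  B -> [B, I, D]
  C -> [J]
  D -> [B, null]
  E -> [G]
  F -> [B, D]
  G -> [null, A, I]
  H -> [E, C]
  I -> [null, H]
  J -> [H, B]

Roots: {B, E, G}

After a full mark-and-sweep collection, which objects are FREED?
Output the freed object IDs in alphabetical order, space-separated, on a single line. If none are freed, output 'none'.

Roots: B E G
Mark B: refs=B I D, marked=B
Mark E: refs=G, marked=B E
Mark G: refs=null A I, marked=B E G
Mark I: refs=null H, marked=B E G I
Mark D: refs=B null, marked=B D E G I
Mark A: refs=D, marked=A B D E G I
Mark H: refs=E C, marked=A B D E G H I
Mark C: refs=J, marked=A B C D E G H I
Mark J: refs=H B, marked=A B C D E G H I J
Unmarked (collected): F

Answer: F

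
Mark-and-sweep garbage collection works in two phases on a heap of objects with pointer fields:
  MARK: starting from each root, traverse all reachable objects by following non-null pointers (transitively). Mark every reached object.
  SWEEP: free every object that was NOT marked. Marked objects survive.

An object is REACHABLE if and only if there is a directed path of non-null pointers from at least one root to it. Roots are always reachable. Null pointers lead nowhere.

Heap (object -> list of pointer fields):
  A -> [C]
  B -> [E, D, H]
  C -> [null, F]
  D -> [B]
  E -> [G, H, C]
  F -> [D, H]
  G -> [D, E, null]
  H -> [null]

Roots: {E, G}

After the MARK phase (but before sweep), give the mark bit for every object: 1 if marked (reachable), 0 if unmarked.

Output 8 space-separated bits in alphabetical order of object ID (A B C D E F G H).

Answer: 0 1 1 1 1 1 1 1

Derivation:
Roots: E G
Mark E: refs=G H C, marked=E
Mark G: refs=D E null, marked=E G
Mark H: refs=null, marked=E G H
Mark C: refs=null F, marked=C E G H
Mark D: refs=B, marked=C D E G H
Mark F: refs=D H, marked=C D E F G H
Mark B: refs=E D H, marked=B C D E F G H
Unmarked (collected): A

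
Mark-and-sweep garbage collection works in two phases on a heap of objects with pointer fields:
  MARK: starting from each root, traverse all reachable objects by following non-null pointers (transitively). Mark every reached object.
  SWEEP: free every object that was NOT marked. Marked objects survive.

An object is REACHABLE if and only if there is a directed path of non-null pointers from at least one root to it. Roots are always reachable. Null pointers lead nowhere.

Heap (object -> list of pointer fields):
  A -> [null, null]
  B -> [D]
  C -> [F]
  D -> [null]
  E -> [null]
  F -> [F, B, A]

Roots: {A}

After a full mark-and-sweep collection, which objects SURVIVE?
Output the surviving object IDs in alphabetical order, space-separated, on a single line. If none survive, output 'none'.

Roots: A
Mark A: refs=null null, marked=A
Unmarked (collected): B C D E F

Answer: A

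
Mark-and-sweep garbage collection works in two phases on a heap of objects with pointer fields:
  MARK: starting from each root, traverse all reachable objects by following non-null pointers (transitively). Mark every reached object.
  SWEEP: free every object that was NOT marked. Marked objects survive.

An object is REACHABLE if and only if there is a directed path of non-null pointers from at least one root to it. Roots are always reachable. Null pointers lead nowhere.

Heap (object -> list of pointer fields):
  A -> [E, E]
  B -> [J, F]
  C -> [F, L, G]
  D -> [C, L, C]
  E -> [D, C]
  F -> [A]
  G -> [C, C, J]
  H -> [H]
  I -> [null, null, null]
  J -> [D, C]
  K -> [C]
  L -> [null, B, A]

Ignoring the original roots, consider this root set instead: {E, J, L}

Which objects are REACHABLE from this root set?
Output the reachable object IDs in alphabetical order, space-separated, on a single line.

Answer: A B C D E F G J L

Derivation:
Roots: E J L
Mark E: refs=D C, marked=E
Mark J: refs=D C, marked=E J
Mark L: refs=null B A, marked=E J L
Mark D: refs=C L C, marked=D E J L
Mark C: refs=F L G, marked=C D E J L
Mark B: refs=J F, marked=B C D E J L
Mark A: refs=E E, marked=A B C D E J L
Mark F: refs=A, marked=A B C D E F J L
Mark G: refs=C C J, marked=A B C D E F G J L
Unmarked (collected): H I K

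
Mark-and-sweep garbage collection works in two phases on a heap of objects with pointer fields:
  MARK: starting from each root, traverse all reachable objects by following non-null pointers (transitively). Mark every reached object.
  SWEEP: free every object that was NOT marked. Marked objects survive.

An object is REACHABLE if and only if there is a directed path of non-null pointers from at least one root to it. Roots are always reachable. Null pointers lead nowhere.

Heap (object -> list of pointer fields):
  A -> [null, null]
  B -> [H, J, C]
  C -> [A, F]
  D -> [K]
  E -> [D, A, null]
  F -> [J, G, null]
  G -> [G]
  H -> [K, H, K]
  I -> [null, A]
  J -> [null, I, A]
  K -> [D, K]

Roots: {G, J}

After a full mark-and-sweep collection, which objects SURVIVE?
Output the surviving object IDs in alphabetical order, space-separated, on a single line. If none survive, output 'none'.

Roots: G J
Mark G: refs=G, marked=G
Mark J: refs=null I A, marked=G J
Mark I: refs=null A, marked=G I J
Mark A: refs=null null, marked=A G I J
Unmarked (collected): B C D E F H K

Answer: A G I J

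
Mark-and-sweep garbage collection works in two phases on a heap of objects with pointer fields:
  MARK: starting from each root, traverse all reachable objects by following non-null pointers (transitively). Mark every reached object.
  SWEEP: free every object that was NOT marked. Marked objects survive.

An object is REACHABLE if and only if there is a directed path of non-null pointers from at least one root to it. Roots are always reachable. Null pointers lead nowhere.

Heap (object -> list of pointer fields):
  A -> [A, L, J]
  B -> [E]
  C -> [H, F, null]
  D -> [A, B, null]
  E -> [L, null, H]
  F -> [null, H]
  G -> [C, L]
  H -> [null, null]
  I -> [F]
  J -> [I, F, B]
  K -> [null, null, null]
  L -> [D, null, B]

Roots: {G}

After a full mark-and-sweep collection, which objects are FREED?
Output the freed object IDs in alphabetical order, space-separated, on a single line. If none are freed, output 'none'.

Answer: K

Derivation:
Roots: G
Mark G: refs=C L, marked=G
Mark C: refs=H F null, marked=C G
Mark L: refs=D null B, marked=C G L
Mark H: refs=null null, marked=C G H L
Mark F: refs=null H, marked=C F G H L
Mark D: refs=A B null, marked=C D F G H L
Mark B: refs=E, marked=B C D F G H L
Mark A: refs=A L J, marked=A B C D F G H L
Mark E: refs=L null H, marked=A B C D E F G H L
Mark J: refs=I F B, marked=A B C D E F G H J L
Mark I: refs=F, marked=A B C D E F G H I J L
Unmarked (collected): K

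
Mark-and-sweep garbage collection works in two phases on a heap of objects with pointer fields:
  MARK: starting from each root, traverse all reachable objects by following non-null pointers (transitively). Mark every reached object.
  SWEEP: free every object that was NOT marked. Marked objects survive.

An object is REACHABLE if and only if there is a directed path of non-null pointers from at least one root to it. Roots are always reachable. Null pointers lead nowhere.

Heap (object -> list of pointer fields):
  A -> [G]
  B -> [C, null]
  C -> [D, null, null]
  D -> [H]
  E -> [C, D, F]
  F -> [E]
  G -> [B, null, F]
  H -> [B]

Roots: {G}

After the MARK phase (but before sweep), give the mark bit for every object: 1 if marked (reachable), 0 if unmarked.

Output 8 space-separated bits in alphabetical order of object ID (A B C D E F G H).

Roots: G
Mark G: refs=B null F, marked=G
Mark B: refs=C null, marked=B G
Mark F: refs=E, marked=B F G
Mark C: refs=D null null, marked=B C F G
Mark E: refs=C D F, marked=B C E F G
Mark D: refs=H, marked=B C D E F G
Mark H: refs=B, marked=B C D E F G H
Unmarked (collected): A

Answer: 0 1 1 1 1 1 1 1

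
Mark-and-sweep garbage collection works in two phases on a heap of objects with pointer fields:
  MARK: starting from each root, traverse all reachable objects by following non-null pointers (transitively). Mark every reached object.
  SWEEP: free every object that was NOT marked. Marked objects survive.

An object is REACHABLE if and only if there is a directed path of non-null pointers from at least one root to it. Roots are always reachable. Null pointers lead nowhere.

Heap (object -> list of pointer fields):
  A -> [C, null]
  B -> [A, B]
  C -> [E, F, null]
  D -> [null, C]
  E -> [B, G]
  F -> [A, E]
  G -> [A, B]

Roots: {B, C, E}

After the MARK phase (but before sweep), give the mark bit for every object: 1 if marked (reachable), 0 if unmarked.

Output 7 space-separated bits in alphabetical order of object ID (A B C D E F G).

Roots: B C E
Mark B: refs=A B, marked=B
Mark C: refs=E F null, marked=B C
Mark E: refs=B G, marked=B C E
Mark A: refs=C null, marked=A B C E
Mark F: refs=A E, marked=A B C E F
Mark G: refs=A B, marked=A B C E F G
Unmarked (collected): D

Answer: 1 1 1 0 1 1 1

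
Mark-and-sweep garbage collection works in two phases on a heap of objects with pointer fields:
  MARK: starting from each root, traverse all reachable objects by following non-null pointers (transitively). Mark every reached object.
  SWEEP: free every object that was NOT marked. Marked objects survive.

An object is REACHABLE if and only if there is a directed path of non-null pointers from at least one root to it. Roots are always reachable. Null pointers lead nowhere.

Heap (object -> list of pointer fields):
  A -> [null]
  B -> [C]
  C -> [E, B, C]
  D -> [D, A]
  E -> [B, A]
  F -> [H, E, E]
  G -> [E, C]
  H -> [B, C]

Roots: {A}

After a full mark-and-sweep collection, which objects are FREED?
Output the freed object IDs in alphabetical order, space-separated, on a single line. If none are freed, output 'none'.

Roots: A
Mark A: refs=null, marked=A
Unmarked (collected): B C D E F G H

Answer: B C D E F G H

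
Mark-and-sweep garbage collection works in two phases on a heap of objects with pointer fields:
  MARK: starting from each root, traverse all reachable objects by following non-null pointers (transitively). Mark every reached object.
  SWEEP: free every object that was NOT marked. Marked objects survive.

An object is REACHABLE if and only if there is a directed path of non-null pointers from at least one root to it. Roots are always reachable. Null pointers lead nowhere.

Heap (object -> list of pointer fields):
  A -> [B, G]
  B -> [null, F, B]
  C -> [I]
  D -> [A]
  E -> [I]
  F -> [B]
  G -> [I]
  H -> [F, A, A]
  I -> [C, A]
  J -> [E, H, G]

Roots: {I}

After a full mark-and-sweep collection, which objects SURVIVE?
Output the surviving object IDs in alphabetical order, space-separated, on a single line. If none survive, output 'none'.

Roots: I
Mark I: refs=C A, marked=I
Mark C: refs=I, marked=C I
Mark A: refs=B G, marked=A C I
Mark B: refs=null F B, marked=A B C I
Mark G: refs=I, marked=A B C G I
Mark F: refs=B, marked=A B C F G I
Unmarked (collected): D E H J

Answer: A B C F G I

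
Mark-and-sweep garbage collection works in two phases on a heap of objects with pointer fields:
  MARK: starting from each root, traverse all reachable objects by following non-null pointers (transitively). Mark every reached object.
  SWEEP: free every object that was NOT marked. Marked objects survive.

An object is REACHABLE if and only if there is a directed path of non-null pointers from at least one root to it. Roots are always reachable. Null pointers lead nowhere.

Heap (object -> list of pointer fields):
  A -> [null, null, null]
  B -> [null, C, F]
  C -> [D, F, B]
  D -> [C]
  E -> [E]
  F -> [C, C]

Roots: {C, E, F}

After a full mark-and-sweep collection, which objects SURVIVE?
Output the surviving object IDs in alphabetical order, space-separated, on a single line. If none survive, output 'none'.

Roots: C E F
Mark C: refs=D F B, marked=C
Mark E: refs=E, marked=C E
Mark F: refs=C C, marked=C E F
Mark D: refs=C, marked=C D E F
Mark B: refs=null C F, marked=B C D E F
Unmarked (collected): A

Answer: B C D E F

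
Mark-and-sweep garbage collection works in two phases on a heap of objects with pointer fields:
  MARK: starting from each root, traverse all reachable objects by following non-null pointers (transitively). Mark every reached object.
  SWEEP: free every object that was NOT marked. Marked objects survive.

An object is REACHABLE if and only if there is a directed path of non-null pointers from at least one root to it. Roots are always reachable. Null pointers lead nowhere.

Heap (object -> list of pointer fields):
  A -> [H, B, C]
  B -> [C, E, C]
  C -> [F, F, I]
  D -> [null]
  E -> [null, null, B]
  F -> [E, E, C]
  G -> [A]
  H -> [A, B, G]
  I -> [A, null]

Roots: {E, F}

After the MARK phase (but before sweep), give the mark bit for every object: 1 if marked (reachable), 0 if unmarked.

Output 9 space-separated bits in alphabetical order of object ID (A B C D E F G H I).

Roots: E F
Mark E: refs=null null B, marked=E
Mark F: refs=E E C, marked=E F
Mark B: refs=C E C, marked=B E F
Mark C: refs=F F I, marked=B C E F
Mark I: refs=A null, marked=B C E F I
Mark A: refs=H B C, marked=A B C E F I
Mark H: refs=A B G, marked=A B C E F H I
Mark G: refs=A, marked=A B C E F G H I
Unmarked (collected): D

Answer: 1 1 1 0 1 1 1 1 1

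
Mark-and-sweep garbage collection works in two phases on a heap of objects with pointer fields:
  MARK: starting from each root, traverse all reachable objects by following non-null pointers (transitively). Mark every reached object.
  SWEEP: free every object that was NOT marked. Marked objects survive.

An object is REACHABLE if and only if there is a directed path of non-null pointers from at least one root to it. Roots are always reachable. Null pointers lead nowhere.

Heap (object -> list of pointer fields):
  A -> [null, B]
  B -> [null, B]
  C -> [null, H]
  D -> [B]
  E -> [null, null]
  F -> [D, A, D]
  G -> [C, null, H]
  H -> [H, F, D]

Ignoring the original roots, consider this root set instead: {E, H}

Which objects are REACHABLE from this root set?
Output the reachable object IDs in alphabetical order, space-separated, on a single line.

Roots: E H
Mark E: refs=null null, marked=E
Mark H: refs=H F D, marked=E H
Mark F: refs=D A D, marked=E F H
Mark D: refs=B, marked=D E F H
Mark A: refs=null B, marked=A D E F H
Mark B: refs=null B, marked=A B D E F H
Unmarked (collected): C G

Answer: A B D E F H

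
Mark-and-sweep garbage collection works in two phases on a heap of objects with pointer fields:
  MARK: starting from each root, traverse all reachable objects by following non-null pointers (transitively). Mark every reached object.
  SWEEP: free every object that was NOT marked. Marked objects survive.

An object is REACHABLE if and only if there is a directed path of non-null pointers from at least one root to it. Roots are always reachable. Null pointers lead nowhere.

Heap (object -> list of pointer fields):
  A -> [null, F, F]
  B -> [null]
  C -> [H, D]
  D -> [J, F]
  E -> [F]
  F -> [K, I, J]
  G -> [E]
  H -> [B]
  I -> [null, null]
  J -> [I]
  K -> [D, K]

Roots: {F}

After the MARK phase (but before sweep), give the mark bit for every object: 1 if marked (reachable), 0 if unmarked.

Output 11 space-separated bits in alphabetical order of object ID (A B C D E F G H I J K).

Answer: 0 0 0 1 0 1 0 0 1 1 1

Derivation:
Roots: F
Mark F: refs=K I J, marked=F
Mark K: refs=D K, marked=F K
Mark I: refs=null null, marked=F I K
Mark J: refs=I, marked=F I J K
Mark D: refs=J F, marked=D F I J K
Unmarked (collected): A B C E G H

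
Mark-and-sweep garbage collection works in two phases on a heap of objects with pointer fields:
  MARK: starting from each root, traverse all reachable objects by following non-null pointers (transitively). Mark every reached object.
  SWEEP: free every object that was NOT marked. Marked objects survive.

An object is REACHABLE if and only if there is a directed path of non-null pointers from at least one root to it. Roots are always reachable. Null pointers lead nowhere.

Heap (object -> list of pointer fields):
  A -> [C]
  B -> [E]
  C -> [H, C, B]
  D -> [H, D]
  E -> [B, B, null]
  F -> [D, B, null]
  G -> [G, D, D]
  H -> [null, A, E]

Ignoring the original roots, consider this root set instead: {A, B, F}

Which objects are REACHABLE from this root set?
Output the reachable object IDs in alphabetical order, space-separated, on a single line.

Answer: A B C D E F H

Derivation:
Roots: A B F
Mark A: refs=C, marked=A
Mark B: refs=E, marked=A B
Mark F: refs=D B null, marked=A B F
Mark C: refs=H C B, marked=A B C F
Mark E: refs=B B null, marked=A B C E F
Mark D: refs=H D, marked=A B C D E F
Mark H: refs=null A E, marked=A B C D E F H
Unmarked (collected): G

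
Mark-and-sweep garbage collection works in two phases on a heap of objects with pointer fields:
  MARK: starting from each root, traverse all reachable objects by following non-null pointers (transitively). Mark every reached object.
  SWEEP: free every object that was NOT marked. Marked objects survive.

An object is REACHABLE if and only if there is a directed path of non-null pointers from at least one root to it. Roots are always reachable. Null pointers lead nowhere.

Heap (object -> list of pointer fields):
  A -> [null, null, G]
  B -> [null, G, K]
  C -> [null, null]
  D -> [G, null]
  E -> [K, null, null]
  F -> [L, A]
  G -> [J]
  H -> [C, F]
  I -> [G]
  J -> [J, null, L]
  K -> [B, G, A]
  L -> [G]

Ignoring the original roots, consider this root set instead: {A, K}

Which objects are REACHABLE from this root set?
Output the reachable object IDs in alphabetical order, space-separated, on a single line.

Answer: A B G J K L

Derivation:
Roots: A K
Mark A: refs=null null G, marked=A
Mark K: refs=B G A, marked=A K
Mark G: refs=J, marked=A G K
Mark B: refs=null G K, marked=A B G K
Mark J: refs=J null L, marked=A B G J K
Mark L: refs=G, marked=A B G J K L
Unmarked (collected): C D E F H I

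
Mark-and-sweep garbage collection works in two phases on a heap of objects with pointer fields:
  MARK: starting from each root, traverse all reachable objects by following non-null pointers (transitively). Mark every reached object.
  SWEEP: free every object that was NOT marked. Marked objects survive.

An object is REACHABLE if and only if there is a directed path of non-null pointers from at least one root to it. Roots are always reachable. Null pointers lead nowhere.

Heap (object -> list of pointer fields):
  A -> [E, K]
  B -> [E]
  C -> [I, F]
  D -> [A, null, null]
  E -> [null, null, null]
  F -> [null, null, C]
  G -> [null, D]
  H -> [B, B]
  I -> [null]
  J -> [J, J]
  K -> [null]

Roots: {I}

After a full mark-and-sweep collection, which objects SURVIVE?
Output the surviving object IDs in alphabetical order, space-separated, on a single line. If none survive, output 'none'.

Roots: I
Mark I: refs=null, marked=I
Unmarked (collected): A B C D E F G H J K

Answer: I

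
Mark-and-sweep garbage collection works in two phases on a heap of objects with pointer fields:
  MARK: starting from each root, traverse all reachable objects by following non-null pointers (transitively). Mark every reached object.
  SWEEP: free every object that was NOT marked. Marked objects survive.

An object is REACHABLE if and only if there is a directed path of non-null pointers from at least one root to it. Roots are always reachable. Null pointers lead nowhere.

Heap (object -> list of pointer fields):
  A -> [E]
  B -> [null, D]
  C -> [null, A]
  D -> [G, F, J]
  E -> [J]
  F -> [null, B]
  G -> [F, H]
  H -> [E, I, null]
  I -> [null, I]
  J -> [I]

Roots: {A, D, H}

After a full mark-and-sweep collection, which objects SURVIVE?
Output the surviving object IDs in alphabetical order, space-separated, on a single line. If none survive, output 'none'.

Roots: A D H
Mark A: refs=E, marked=A
Mark D: refs=G F J, marked=A D
Mark H: refs=E I null, marked=A D H
Mark E: refs=J, marked=A D E H
Mark G: refs=F H, marked=A D E G H
Mark F: refs=null B, marked=A D E F G H
Mark J: refs=I, marked=A D E F G H J
Mark I: refs=null I, marked=A D E F G H I J
Mark B: refs=null D, marked=A B D E F G H I J
Unmarked (collected): C

Answer: A B D E F G H I J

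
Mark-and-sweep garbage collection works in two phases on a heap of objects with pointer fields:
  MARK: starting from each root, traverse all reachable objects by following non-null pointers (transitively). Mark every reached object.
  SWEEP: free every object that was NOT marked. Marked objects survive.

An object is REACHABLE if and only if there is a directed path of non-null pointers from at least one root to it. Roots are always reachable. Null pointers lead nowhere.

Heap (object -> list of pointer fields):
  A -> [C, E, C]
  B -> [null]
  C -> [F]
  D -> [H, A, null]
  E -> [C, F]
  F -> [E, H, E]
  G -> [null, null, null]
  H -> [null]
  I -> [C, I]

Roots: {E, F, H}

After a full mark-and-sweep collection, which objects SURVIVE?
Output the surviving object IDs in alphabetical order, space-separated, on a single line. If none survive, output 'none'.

Answer: C E F H

Derivation:
Roots: E F H
Mark E: refs=C F, marked=E
Mark F: refs=E H E, marked=E F
Mark H: refs=null, marked=E F H
Mark C: refs=F, marked=C E F H
Unmarked (collected): A B D G I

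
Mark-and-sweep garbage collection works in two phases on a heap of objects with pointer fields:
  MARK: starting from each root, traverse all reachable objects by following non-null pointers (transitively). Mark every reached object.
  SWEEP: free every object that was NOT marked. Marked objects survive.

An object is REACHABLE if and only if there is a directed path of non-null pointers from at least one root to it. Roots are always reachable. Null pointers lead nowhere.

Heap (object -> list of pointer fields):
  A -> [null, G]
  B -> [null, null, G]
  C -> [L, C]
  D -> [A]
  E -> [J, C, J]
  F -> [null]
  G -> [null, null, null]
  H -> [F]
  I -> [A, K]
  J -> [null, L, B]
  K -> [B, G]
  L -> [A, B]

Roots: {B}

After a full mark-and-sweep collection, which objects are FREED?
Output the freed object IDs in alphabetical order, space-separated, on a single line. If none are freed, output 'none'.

Roots: B
Mark B: refs=null null G, marked=B
Mark G: refs=null null null, marked=B G
Unmarked (collected): A C D E F H I J K L

Answer: A C D E F H I J K L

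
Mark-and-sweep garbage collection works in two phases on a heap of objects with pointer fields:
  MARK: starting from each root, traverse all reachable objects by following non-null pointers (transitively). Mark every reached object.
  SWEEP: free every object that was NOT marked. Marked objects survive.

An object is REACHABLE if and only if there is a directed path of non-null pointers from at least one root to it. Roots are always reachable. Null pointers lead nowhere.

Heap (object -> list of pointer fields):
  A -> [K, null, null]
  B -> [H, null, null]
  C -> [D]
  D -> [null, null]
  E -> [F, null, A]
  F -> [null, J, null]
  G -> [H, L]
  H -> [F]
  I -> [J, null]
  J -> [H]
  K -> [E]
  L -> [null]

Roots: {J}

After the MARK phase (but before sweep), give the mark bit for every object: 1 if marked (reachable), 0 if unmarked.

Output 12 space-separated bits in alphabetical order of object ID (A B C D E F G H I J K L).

Answer: 0 0 0 0 0 1 0 1 0 1 0 0

Derivation:
Roots: J
Mark J: refs=H, marked=J
Mark H: refs=F, marked=H J
Mark F: refs=null J null, marked=F H J
Unmarked (collected): A B C D E G I K L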